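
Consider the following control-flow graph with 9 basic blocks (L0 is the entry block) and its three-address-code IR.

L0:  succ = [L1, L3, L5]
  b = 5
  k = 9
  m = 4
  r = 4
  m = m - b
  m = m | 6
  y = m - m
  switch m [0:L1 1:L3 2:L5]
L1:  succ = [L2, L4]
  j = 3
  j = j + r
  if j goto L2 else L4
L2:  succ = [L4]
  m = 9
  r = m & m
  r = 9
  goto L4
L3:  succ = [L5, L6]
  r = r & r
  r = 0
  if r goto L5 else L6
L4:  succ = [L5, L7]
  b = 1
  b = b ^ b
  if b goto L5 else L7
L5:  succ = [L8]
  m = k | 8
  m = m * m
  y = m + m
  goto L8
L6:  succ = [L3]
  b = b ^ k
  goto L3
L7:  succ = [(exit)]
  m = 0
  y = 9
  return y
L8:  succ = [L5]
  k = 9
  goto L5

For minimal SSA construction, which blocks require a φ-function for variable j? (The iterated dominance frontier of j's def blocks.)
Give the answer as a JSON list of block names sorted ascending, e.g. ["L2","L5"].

idom tree: L1←L0 L2←L1 L3←L0 L4←L1 L5←L0 L6←L3 L7←L4 L8←L5
Dom∩ at merges:
  L3: preds {L0,L6}: {L0} ∩ {L0,L3,L6} = {L0}; idom=L0
  L4: preds {L1,L2}: {L0,L1} ∩ {L0,L1,L2} = {L0,L1}; idom=L1
  L5: preds {L0,L3,L4,L8}: {L0} ∩ {L0,L3} ∩ {L0,L1,L4} ∩ {L0,L5,L8} = {L0}; idom=L0

DF derivation:
  join L3 pred L0: · stop@L0
  join L3 pred L6: L6→L3 stop@L0
  join L4 pred L1: · stop@L1
  join L4 pred L2: L2 stop@L1
  join L5 pred L0: · stop@L0
  join L5 pred L3: L3 stop@L0
  join L5 pred L4: L4→L1 stop@L0
  join L5 pred L8: L8→L5 stop@L0
  L0 → ∅
  L1 → {L5}
  L2 → {L4}
  L3 → {L3,L5}
  L4 → {L5}
  L5 → {L5}
  L6 → {L3}
  L7 → ∅
  L8 → {L5}

φ for j: defs {L1}
  DF⁺ = {L5}

Answer: ["L5"]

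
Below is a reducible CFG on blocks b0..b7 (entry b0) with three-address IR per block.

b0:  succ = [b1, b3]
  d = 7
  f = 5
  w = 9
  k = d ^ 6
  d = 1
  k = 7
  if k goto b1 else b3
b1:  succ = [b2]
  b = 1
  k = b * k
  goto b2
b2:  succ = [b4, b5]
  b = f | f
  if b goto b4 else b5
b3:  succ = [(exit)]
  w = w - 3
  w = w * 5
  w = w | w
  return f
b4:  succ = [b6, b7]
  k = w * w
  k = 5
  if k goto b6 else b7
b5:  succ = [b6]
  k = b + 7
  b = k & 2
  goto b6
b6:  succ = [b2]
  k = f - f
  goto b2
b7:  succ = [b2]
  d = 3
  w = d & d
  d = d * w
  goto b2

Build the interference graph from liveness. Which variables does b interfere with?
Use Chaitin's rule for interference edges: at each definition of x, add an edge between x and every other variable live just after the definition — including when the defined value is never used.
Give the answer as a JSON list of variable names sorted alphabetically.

def/use:
  b0: {d,f,k,w} / ∅
  b1: {b,k} / {k}
  b2: {b} / {f}
  b3: {w} / {f,w}
  b4: {k} / {w}
  b5: {b,k} / {b}
  b6: {k} / {f}
  b7: {d,w} / ∅

Backward fixpoint:
  b0: in=∅ out={f,k,w}
  b1: in={f,k,w} out={f,w}
  b2: in={f,w} out={b,f,w}
  b3: in={f,w} out=∅
  b4: in={f,w} out={f,w}
  b5: in={b,f,w} out={f,w}
  b6: in={f,w} out={f,w}
  b7: in={f} out={f,w}

Conflict graph:
  b↔{f,k,w}
  d↔{f,w}
  f↔{b,d,k,w}
  k↔{b,f,w}
  w↔{b,d,f,k}

N(b) = ["f", "k", "w"]

Answer: ["f", "k", "w"]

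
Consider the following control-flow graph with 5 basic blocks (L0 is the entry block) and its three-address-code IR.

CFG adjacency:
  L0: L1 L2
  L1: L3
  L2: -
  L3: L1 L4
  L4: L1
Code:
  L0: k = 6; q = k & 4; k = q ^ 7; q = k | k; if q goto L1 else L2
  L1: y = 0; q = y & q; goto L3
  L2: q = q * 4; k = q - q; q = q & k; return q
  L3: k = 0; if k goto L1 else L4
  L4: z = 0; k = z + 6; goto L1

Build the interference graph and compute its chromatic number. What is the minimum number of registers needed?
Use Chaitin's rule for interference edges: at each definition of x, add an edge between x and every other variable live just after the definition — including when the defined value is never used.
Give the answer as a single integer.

Per-block:
  L0: {k,q} / ∅
  L1: {q,y} / {q}
  L2: {k,q} / {q}
  L3: {k} / ∅
  L4: {k,z} / ∅

Backward fixpoint:
  L0 li=∅ lo={q}
  L1 li={q} lo={q}
  L2 li={q} lo=∅
  L3 li={q} lo={q}
  L4 li={q} lo={q}

Conflict graph:
  k: {q}
  q: {k,y,z}
  y: {q}
  z: {q}

Chromatic number:
  {k,q} pairwise interfere (2-clique) ⇒ χ ≥ 2
  assign k→r1 q→r0 y→r1 z→r1 — no edge inside a register ⇒ χ ≤ 2
  χ = 2

Answer: 2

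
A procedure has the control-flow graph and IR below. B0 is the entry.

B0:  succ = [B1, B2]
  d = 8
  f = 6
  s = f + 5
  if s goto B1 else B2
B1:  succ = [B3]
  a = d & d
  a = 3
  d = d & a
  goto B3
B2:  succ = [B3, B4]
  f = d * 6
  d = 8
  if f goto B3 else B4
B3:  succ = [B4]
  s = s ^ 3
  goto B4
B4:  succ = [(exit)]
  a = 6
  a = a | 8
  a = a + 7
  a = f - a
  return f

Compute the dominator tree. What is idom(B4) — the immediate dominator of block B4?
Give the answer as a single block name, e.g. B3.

Answer: B0

Analysis:
idom tree: B1←B0 B2←B0 B3←B0 B4←B0
Dom at joins:
  B3: preds {B1,B2}: {B0,B1} ∩ {B0,B2} = {B0}; idom=B0
  B4: preds {B2,B3}: {B0,B2} ∩ {B0,B3} = {B0}; idom=B0

idom(B4) = B0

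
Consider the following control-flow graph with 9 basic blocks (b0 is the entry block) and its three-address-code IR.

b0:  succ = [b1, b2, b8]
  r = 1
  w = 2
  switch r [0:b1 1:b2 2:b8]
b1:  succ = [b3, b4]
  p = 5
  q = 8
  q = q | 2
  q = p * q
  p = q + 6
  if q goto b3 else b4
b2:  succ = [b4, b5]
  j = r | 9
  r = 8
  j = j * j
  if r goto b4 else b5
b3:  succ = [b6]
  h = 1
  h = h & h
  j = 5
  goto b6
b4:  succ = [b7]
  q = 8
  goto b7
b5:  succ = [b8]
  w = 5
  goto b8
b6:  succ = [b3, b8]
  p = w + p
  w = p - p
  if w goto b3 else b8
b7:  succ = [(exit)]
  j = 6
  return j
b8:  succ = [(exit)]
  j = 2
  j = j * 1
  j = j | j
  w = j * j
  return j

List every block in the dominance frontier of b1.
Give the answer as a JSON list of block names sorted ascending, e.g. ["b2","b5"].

Answer: ["b4", "b8"]

Analysis:
idom tree: b1←b0 b2←b0 b3←b1 b4←b0 b5←b2 b6←b3 b7←b4 b8←b0
Dom at joins:
  b3: preds {b1,b6}: {b0,b1} ∩ {b0,b1,b3,b6} = {b0,b1}; idom=b1
  b4: preds {b1,b2}: {b0,b1} ∩ {b0,b2} = {b0}; idom=b0
  b8: preds {b0,b5,b6}: {b0} ∩ {b0,b2,b5} ∩ {b0,b1,b3,b6} = {b0}; idom=b0

DF walk-up:
  join b3 pred b1: · stop@b1
  join b3 pred b6: b6→b3 stop@b1
  join b4 pred b1: b1 stop@b0
  join b4 pred b2: b2 stop@b0
  join b8 pred b0: · stop@b0
  join b8 pred b5: b5→b2 stop@b0
  join b8 pred b6: b6→b3→b1 stop@b0
  b0 → ∅
  b1 → {b4,b8}
  b2 → {b4,b8}
  b3 → {b3,b8}
  b4 → ∅
  b5 → {b8}
  b6 → {b3,b8}
  b7 → ∅
  b8 → ∅

DF(b1) = ["b4", "b8"]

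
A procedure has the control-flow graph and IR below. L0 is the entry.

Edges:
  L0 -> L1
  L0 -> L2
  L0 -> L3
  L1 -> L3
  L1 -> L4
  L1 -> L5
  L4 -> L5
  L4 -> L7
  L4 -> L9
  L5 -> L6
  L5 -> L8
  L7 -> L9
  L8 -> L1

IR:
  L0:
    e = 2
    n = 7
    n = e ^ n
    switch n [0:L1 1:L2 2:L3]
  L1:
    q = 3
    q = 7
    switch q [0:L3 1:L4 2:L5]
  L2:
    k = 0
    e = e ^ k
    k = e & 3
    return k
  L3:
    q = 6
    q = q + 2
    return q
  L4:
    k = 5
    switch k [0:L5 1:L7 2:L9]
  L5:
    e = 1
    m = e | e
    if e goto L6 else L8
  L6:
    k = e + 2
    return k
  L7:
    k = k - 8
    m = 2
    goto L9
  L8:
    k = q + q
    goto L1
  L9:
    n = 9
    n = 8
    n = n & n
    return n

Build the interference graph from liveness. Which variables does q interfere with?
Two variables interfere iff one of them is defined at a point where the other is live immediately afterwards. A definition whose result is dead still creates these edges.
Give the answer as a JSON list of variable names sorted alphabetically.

Answer: ["e", "k", "m"]

Derivation:
Per-block:
  L0: def={e,n} ue=∅
  L1: def={q} ue=∅
  L2: def={e,k} ue={e}
  L3: def={q} ue=∅
  L4: def={k} ue=∅
  L5: def={e,m} ue=∅
  L6: def={k} ue={e}
  L7: def={k,m} ue={k}
  L8: def={k} ue={q}
  L9: def={n} ue=∅

Liveness:
  L0 li=∅ lo={e}
  L1 li=∅ lo={q}
  L2 li={e} lo=∅
  L3 li=∅ lo=∅
  L4 li={q} lo={k,q}
  L5 li={q} lo={e,q}
  L6 li={e} lo=∅
  L7 li={k} lo=∅
  L8 li={q} lo=∅
  L9 li=∅ lo=∅

Interfere edges:
  e↔{k,m,n,q}
  k↔{e,q}
  m↔{e,q}
  n↔{e}
  q↔{e,k,m}

N(q) = ["e", "k", "m"]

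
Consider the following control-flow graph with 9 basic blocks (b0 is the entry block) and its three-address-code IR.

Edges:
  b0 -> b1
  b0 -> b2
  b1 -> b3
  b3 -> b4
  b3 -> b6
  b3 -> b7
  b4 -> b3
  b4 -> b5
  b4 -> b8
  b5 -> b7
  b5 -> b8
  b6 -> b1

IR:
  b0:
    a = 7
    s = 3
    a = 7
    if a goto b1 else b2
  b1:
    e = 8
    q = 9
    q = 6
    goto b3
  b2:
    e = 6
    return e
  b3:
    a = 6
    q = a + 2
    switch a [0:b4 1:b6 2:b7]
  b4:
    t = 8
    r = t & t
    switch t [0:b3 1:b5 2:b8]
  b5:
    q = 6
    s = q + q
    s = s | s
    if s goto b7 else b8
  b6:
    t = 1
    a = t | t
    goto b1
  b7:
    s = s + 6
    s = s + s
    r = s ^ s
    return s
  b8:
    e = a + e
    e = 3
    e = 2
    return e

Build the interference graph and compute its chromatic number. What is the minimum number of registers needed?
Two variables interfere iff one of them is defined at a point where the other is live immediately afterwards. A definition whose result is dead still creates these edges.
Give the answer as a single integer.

Answer: 5

Working:
Block summaries:
  b0: def={a,s} ue=∅
  b1: def={e,q} ue=∅
  b2: def={e} ue=∅
  b3: def={a,q} ue=∅
  b4: def={r,t} ue=∅
  b5: def={q,s} ue=∅
  b6: def={a,t} ue=∅
  b7: def={r,s} ue={s}
  b8: def={e} ue={a,e}

Live sets:
  b0 li=∅ lo={s}
  b1 li={s} lo={e,s}
  b2 li=∅ lo=∅
  b3 li={e,s} lo={a,e,s}
  b4 li={a,e,s} lo={a,e,s}
  b5 li={a,e} lo={a,e,s}
  b6 li={s} lo={s}
  b7 li={s} lo=∅
  b8 li={a,e} lo=∅

Interference:
  a↔{e,q,r,s,t}
  e↔{a,q,r,s,t}
  q↔{a,e,s}
  r↔{a,e,s,t}
  s↔{a,e,q,r,t}
  t↔{a,e,r,s}

Chromatic number:
  {a,e,r,s,t} pairwise interfere (5-clique) ⇒ χ ≥ 5
  assign a→r0 e→r1 q→r3 r→r3 s→r2 t→r4 — no edge inside a register ⇒ χ ≤ 5
  χ = 5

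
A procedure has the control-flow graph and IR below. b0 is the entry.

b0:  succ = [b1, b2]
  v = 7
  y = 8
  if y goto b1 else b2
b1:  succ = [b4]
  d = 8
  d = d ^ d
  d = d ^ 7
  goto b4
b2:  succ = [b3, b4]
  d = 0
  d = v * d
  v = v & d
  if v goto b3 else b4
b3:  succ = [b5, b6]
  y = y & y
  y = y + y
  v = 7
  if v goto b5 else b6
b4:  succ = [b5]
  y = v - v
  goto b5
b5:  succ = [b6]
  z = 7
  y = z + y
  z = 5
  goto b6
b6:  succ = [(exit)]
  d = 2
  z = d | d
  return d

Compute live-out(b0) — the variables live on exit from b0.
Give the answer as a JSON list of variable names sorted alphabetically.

Answer: ["v", "y"]

Derivation:
Block summaries:
  b0 def {v,y} use ∅
  b1 def {d} use ∅
  b2 def {d,v} use {v}
  b3 def {v,y} use {y}
  b4 def {y} use {v}
  b5 def {y,z} use {y}
  b6 def {d,z} use ∅

Backward fixpoint:
  live b0: ∅→{v,y}
  live b1: {v}→{v}
  live b2: {v,y}→{v,y}
  live b3: {y}→{y}
  live b4: {v}→{y}
  live b5: {y}→∅
  live b6: ∅→∅

live-out(b0) = ["v", "y"]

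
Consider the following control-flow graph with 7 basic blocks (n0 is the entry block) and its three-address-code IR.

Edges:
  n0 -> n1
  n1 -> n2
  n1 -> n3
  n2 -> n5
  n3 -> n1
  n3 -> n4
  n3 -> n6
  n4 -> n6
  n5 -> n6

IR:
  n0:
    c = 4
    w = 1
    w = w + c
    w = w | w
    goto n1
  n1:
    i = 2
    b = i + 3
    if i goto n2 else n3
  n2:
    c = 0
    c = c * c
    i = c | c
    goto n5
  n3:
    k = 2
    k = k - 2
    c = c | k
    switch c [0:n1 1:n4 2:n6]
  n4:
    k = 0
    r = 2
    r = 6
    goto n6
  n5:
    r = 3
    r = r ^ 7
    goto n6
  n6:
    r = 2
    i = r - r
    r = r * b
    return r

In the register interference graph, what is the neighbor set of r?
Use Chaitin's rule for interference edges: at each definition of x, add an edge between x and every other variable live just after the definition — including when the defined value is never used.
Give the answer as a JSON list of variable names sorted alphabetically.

def/use:
  n0: {c,w} / ∅
  n1: {b,i} / ∅
  n2: {c,i} / ∅
  n3: {c,k} / {c}
  n4: {k,r} / ∅
  n5: {r} / ∅
  n6: {i,r} / {b}

Backward fixpoint:
  live n0: ∅→{c}
  live n1: {c}→{b,c}
  live n2: {b}→{b}
  live n3: {b,c}→{b,c}
  live n4: {b}→{b}
  live n5: {b}→{b}
  live n6: {b}→∅

Interfere edges:
  b: {c,i,k,r}
  c: {b,i,k,w}
  i: {b,c,r}
  k: {b,c}
  r: {b,i}
  w: {c}

N(r) = ["b", "i"]

Answer: ["b", "i"]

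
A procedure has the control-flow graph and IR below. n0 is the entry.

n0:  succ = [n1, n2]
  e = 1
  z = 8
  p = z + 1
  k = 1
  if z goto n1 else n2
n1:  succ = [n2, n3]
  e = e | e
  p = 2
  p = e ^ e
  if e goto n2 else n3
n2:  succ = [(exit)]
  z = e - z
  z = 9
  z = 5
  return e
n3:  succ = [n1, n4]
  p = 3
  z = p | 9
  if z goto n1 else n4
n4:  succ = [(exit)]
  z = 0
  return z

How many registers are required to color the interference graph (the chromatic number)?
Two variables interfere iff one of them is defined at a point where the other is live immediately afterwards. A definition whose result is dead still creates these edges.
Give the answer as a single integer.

Block summaries:
  n0: {e,k,p,z} / ∅
  n1: {e,p} / {e}
  n2: {z} / {e,z}
  n3: {p,z} / ∅
  n4: {z} / ∅

Live sets:
  n0: in=∅ out={e,z}
  n1: in={e,z} out={e,z}
  n2: in={e,z} out=∅
  n3: in={e} out={e,z}
  n4: in=∅ out=∅

Conflict graph:
  e: {k,p,z}
  k: {e,z}
  p: {e,z}
  z: {e,k,p}

Chromatic number:
  lower bound: {e,k,z} mutually conflict ⇒ χ ≥ 3
  3-colouring: c0={e}  c1={z}  c2={k,p}
  χ = 3

Answer: 3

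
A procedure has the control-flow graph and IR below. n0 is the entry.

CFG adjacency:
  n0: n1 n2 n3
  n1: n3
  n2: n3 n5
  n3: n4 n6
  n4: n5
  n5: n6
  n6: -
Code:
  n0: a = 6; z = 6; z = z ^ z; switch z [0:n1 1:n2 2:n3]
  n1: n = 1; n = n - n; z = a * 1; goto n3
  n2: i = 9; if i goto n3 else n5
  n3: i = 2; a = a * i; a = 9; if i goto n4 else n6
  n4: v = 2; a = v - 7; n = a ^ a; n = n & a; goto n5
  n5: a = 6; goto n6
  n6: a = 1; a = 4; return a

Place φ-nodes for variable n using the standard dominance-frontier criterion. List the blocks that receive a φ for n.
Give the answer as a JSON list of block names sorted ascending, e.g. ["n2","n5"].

Answer: ["n3", "n5", "n6"]

Working:
idom tree: n1←n0 n2←n0 n3←n0 n4←n3 n5←n0 n6←n0
Join-block Dom:
  n3: preds {n0,n1,n2}: {n0} ∩ {n0,n1} ∩ {n0,n2} = {n0}; idom=n0
  n5: preds {n2,n4}: {n0,n2} ∩ {n0,n3,n4} = {n0}; idom=n0
  n6: preds {n3,n5}: {n0,n3} ∩ {n0,n5} = {n0}; idom=n0

DF derivation:
  n3←n0: walk · to n0
  n3←n1: walk n1 to n0
  n3←n2: walk n2 to n0
  n5←n2: walk n2 to n0
  n5←n4: walk n4→n3 to n0
  n6←n3: walk n3 to n0
  n6←n5: walk n5 to n0
  DF(n0)=∅
  DF(n1)={n3}
  DF(n2)={n3,n5}
  DF(n3)={n5,n6}
  DF(n4)={n5}
  DF(n5)={n6}
  DF(n6)=∅

φ for n: defs {n1,n4}
  DF⁺ = {n3,n5,n6}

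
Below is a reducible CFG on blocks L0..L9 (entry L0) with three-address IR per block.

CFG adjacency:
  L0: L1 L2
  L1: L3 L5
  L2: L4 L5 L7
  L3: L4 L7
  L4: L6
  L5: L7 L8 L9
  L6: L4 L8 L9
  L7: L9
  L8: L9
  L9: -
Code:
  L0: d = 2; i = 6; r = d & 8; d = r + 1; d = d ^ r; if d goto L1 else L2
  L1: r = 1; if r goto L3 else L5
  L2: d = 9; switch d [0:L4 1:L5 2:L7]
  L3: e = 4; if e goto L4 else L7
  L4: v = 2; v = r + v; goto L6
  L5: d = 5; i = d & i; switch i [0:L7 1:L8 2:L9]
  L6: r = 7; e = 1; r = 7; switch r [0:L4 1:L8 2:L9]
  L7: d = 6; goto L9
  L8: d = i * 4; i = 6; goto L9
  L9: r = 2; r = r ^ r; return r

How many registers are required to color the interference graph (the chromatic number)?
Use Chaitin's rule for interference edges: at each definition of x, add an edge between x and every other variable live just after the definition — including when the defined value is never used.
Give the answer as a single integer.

Per-block:
  L0: {d,i,r} / ∅
  L1: {r} / ∅
  L2: {d} / ∅
  L3: {e} / ∅
  L4: {v} / {r}
  L5: {d,i} / {i}
  L6: {e,r} / ∅
  L7: {d} / ∅
  L8: {d,i} / {i}
  L9: {r} / ∅

Live sets:
  live L0: ∅→{i,r}
  live L1: {i}→{i,r}
  live L2: {i,r}→{i,r}
  live L3: {i,r}→{i,r}
  live L4: {i,r}→{i}
  live L5: {i}→{i}
  live L6: {i}→{i,r}
  live L7: ∅→∅
  live L8: {i}→∅
  live L9: ∅→∅

Conflict graph:
  d↔{i,r}
  e↔{i,r}
  i↔{d,e,r,v}
  r↔{d,e,i,v}
  v↔{i,r}

Colouring:
  lower bound: {d,i,r} mutually conflict ⇒ χ ≥ 3
  3-colouring: c0={i}  c1={r}  c2={d,e,v}
  χ = 3

Answer: 3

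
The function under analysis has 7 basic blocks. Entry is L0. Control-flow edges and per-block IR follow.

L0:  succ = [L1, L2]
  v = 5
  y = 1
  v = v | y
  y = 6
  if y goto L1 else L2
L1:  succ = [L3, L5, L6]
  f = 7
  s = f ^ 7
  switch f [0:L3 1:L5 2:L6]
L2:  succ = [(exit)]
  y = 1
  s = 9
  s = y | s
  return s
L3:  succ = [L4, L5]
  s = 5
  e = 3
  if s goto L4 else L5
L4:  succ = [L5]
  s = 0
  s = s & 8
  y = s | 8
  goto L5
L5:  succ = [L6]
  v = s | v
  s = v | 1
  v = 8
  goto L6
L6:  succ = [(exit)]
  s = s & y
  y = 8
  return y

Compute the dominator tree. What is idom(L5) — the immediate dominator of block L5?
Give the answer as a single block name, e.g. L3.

Answer: L1

Analysis:
idom tree: L1←L0 L2←L0 L3←L1 L4←L3 L5←L1 L6←L1
Dom∩ at merges:
  L5: preds {L1,L3,L4}: {L0,L1} ∩ {L0,L1,L3} ∩ {L0,L1,L3,L4} = {L0,L1}; idom=L1
  L6: preds {L1,L5}: {L0,L1} ∩ {L0,L1,L5} = {L0,L1}; idom=L1

idom(L5) = L1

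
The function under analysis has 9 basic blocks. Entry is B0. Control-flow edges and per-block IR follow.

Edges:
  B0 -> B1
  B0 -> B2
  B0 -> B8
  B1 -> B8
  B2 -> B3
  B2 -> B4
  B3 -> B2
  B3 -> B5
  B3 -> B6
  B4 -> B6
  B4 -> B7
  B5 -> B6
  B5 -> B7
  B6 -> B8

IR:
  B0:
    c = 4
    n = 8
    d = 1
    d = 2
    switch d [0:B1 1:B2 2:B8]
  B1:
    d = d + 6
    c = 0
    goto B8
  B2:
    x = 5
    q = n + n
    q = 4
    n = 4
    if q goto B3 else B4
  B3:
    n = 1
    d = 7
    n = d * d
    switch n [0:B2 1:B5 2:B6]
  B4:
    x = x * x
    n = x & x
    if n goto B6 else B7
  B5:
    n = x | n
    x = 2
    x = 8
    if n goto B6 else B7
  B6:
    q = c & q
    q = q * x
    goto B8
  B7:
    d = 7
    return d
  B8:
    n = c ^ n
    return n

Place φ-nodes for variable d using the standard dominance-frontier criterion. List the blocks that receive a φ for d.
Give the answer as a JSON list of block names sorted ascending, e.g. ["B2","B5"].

Answer: ["B2", "B6", "B7", "B8"]

Analysis:
idom tree: B1←B0 B2←B0 B3←B2 B4←B2 B5←B3 B6←B2 B7←B2 B8←B0
Dom∩ at merges:
  B2: preds {B0,B3}: {B0} ∩ {B0,B2,B3} = {B0}; idom=B0
  B6: preds {B3,B4,B5}: {B0,B2,B3} ∩ {B0,B2,B4} ∩ {B0,B2,B3,B5} = {B0,B2}; idom=B2
  B7: preds {B4,B5}: {B0,B2,B4} ∩ {B0,B2,B3,B5} = {B0,B2}; idom=B2
  B8: preds {B0,B1,B6}: {B0} ∩ {B0,B1} ∩ {B0,B2,B6} = {B0}; idom=B0

Frontier:
  B2←B0: walk · to B0
  B2←B3: walk B3→B2 to B0
  B6←B3: walk B3 to B2
  B6←B4: walk B4 to B2
  B6←B5: walk B5→B3 to B2
  B7←B4: walk B4 to B2
  B7←B5: walk B5→B3 to B2
  B8←B0: walk · to B0
  B8←B1: walk B1 to B0
  B8←B6: walk B6→B2 to B0
  B0: DF=∅
  B1: DF={B8}
  B2: DF={B2,B8}
  B3: DF={B2,B6,B7}
  B4: DF={B6,B7}
  B5: DF={B6,B7}
  B6: DF={B8}
  B7: DF=∅
  B8: DF=∅

φ for d: defs {B0,B1,B3,B7}
  DF⁺ = {B2,B6,B7,B8}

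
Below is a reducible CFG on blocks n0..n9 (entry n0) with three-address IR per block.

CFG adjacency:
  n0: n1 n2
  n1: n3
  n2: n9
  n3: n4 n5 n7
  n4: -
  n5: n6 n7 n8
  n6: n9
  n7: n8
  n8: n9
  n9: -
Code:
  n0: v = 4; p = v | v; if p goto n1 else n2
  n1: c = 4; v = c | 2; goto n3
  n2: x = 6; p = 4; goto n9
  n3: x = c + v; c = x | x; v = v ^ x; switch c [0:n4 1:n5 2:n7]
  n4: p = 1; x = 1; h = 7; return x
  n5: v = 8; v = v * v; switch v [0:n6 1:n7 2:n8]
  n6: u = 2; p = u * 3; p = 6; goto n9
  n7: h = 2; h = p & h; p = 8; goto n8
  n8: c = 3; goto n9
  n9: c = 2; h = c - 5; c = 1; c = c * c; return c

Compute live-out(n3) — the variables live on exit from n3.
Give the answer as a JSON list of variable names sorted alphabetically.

Answer: ["p"]

Derivation:
Per-block:
  n0: {p,v} / ∅
  n1: {c,v} / ∅
  n2: {p,x} / ∅
  n3: {c,v,x} / {c,v}
  n4: {h,p,x} / ∅
  n5: {v} / ∅
  n6: {p,u} / ∅
  n7: {h,p} / {p}
  n8: {c} / ∅
  n9: {c,h} / ∅

Liveness:
  n0: in=∅ out={p}
  n1: in={p} out={c,p,v}
  n2: in=∅ out=∅
  n3: in={c,p,v} out={p}
  n4: in=∅ out=∅
  n5: in={p} out={p}
  n6: in=∅ out=∅
  n7: in={p} out=∅
  n8: in=∅ out=∅
  n9: in=∅ out=∅

live-out(n3) = ["p"]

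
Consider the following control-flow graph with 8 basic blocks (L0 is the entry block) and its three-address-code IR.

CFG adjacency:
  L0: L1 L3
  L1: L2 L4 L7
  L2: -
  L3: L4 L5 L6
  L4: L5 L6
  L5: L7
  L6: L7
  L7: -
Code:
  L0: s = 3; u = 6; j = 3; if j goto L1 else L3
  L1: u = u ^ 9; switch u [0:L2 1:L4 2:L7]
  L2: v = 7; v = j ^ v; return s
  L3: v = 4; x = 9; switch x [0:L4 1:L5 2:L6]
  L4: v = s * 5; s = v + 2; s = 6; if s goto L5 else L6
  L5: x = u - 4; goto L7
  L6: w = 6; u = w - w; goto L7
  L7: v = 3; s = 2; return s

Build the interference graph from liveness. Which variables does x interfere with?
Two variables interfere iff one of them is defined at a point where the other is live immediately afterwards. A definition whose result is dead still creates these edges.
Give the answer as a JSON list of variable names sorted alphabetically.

def/use:
  L0: def={j,s,u} ue=∅
  L1: def={u} ue={u}
  L2: def={v} ue={j,s}
  L3: def={v,x} ue=∅
  L4: def={s,v} ue={s}
  L5: def={x} ue={u}
  L6: def={u,w} ue=∅
  L7: def={s,v} ue=∅

Backward fixpoint:
  live L0: ∅→{j,s,u}
  live L1: {j,s,u}→{j,s,u}
  live L2: {j,s}→∅
  live L3: {s,u}→{s,u}
  live L4: {s,u}→{u}
  live L5: {u}→∅
  live L6: ∅→∅
  live L7: ∅→∅

Conflict graph:
  j — {s,u,v}
  s — {j,u,v,x}
  u — {j,s,v,x}
  v — {j,s,u}
  w — ∅
  x — {s,u}

N(x) = ["s", "u"]

Answer: ["s", "u"]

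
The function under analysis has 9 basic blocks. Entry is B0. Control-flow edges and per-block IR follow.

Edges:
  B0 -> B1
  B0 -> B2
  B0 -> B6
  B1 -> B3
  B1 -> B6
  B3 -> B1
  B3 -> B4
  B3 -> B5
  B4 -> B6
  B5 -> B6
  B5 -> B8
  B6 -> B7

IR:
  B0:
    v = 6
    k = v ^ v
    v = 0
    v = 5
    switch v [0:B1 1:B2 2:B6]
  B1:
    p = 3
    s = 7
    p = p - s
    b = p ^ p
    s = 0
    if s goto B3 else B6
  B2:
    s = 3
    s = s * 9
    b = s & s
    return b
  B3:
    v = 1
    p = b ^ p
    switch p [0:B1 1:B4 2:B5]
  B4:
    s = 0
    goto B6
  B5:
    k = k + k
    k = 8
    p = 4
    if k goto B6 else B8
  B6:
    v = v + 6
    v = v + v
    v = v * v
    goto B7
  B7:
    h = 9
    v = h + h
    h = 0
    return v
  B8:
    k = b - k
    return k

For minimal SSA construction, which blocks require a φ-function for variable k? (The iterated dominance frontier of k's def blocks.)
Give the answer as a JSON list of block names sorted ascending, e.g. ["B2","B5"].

idom tree: B1←B0 B2←B0 B3←B1 B4←B3 B5←B3 B6←B0 B7←B6 B8←B5
Dom at joins:
  B1: preds {B0,B3}: {B0} ∩ {B0,B1,B3} = {B0}; idom=B0
  B6: preds {B0,B1,B4,B5}: {B0} ∩ {B0,B1} ∩ {B0,B1,B3,B4} ∩ {B0,B1,B3,B5} = {B0}; idom=B0

DF walk-up:
  join B1 pred B0: · stop@B0
  join B1 pred B3: B3→B1 stop@B0
  join B6 pred B0: · stop@B0
  join B6 pred B1: B1 stop@B0
  join B6 pred B4: B4→B3→B1 stop@B0
  join B6 pred B5: B5→B3→B1 stop@B0
  B0: DF=∅
  B1: DF={B1,B6}
  B2: DF=∅
  B3: DF={B1,B6}
  B4: DF={B6}
  B5: DF={B6}
  B6: DF=∅
  B7: DF=∅
  B8: DF=∅

φ for k: defs {B0,B5,B8}
  DF⁺ = {B6}

Answer: ["B6"]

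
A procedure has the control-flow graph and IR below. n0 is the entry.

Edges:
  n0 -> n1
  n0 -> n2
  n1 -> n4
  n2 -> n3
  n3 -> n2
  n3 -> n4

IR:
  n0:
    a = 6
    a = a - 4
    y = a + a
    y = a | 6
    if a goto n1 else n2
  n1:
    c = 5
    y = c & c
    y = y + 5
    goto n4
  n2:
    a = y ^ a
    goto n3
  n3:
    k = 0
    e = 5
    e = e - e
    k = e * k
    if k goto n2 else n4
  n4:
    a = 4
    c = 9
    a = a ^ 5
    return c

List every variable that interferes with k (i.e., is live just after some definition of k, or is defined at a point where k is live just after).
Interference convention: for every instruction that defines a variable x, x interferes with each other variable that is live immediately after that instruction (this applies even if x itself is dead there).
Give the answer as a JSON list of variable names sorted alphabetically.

def/use:
  n0: {a,y} / ∅
  n1: {c,y} / ∅
  n2: {a} / {a,y}
  n3: {e,k} / ∅
  n4: {a,c} / ∅

Live sets:
  n0 li=∅ lo={a,y}
  n1 li=∅ lo=∅
  n2 li={a,y} lo={a,y}
  n3 li={a,y} lo={a,y}
  n4 li=∅ lo=∅

Interfere edges:
  a: {c,e,k,y}
  c: {a}
  e: {a,k,y}
  k: {a,e,y}
  y: {a,e,k}

N(k) = ["a", "e", "y"]

Answer: ["a", "e", "y"]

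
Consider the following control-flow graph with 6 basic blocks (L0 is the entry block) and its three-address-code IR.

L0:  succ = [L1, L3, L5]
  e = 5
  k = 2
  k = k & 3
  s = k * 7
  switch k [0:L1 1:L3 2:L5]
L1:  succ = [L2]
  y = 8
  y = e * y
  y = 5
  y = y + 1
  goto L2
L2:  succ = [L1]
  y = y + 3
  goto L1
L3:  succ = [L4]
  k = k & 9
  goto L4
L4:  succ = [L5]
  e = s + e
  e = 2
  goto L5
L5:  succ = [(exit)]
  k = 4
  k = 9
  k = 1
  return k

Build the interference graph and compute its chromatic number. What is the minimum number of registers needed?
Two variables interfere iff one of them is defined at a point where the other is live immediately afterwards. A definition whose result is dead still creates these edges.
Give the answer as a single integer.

Answer: 3

Analysis:
def/use:
  L0: {e,k,s} / ∅
  L1: {y} / {e}
  L2: {y} / {y}
  L3: {k} / {k}
  L4: {e} / {e,s}
  L5: {k} / ∅

Liveness:
  L0 li=∅ lo={e,k,s}
  L1 li={e} lo={e,y}
  L2 li={e,y} lo={e}
  L3 li={e,k,s} lo={e,s}
  L4 li={e,s} lo=∅
  L5 li=∅ lo=∅

Interference:
  e↔{k,s,y}
  k↔{e,s}
  s↔{e,k}
  y↔{e}

Registers:
  clique {e,k,s} ⇒ need ≥ 3
  assign e→c0 k→c1 s→c2 y→c1 — no edge inside a register ⇒ χ ≤ 3
  χ = 3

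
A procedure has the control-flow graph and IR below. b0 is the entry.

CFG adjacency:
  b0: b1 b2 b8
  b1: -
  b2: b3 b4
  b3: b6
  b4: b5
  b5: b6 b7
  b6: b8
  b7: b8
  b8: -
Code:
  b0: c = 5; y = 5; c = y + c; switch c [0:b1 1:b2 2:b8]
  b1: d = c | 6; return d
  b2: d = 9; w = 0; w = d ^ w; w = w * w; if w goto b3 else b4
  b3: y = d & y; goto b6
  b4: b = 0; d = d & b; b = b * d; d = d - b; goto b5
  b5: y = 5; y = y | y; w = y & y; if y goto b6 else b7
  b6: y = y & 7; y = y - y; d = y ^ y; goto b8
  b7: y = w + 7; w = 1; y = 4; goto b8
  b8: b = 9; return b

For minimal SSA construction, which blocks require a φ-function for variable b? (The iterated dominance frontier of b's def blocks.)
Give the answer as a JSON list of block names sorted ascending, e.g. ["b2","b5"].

Answer: ["b6", "b8"]

Working:
idom tree: b1←b0 b2←b0 b3←b2 b4←b2 b5←b4 b6←b2 b7←b5 b8←b0
Join-block Dom:
  b6: preds {b3,b5}: {b0,b2,b3} ∩ {b0,b2,b4,b5} = {b0,b2}; idom=b2
  b8: preds {b0,b6,b7}: {b0} ∩ {b0,b2,b6} ∩ {b0,b2,b4,b5,b7} = {b0}; idom=b0

DF walk-up:
  b6←b3: walk b3 to b2
  b6←b5: walk b5→b4 to b2
  b8←b0: walk · to b0
  b8←b6: walk b6→b2 to b0
  b8←b7: walk b7→b5→b4→b2 to b0
  b0: DF=∅
  b1: DF=∅
  b2: DF={b8}
  b3: DF={b6}
  b4: DF={b6,b8}
  b5: DF={b6,b8}
  b6: DF={b8}
  b7: DF={b8}
  b8: DF=∅

φ for b: defs {b4,b8}
  DF⁺ = {b6,b8}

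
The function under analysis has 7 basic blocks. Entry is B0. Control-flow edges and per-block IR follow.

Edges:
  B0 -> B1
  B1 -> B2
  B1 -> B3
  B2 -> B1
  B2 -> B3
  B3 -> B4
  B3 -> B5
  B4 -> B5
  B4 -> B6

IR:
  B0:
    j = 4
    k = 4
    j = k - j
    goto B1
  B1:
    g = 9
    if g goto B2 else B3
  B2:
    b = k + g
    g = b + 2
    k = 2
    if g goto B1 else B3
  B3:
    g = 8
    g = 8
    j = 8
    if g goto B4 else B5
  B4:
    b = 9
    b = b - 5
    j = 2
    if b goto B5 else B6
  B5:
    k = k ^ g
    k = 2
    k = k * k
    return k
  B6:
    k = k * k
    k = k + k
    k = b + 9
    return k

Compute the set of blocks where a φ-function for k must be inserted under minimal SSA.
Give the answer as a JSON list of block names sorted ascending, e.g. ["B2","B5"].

Answer: ["B1", "B3"]

Analysis:
idom tree: B1←B0 B2←B1 B3←B1 B4←B3 B5←B3 B6←B4
Dom∩ at merges:
  B1: preds {B0,B2}: {B0} ∩ {B0,B1,B2} = {B0}; idom=B0
  B3: preds {B1,B2}: {B0,B1} ∩ {B0,B1,B2} = {B0,B1}; idom=B1
  B5: preds {B3,B4}: {B0,B1,B3} ∩ {B0,B1,B3,B4} = {B0,B1,B3}; idom=B3

DF walk-up:
  B1←B0: walk · to B0
  B1←B2: walk B2→B1 to B0
  B3←B1: walk · to B1
  B3←B2: walk B2 to B1
  B5←B3: walk · to B3
  B5←B4: walk B4 to B3
  DF(B0)=∅
  DF(B1)={B1}
  DF(B2)={B1,B3}
  DF(B3)=∅
  DF(B4)={B5}
  DF(B5)=∅
  DF(B6)=∅

φ for k: defs {B0,B2,B5,B6}
  DF⁺ = {B1,B3}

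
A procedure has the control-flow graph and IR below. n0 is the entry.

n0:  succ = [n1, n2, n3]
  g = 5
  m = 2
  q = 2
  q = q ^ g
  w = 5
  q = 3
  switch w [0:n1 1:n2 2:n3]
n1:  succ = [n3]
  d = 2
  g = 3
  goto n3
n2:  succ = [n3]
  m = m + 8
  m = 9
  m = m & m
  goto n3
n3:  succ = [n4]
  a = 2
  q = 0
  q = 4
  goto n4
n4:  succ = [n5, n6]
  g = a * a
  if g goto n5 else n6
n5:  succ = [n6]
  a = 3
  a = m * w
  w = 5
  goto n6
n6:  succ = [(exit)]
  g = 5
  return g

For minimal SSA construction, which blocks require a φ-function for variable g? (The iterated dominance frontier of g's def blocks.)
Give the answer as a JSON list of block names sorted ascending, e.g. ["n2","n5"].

Answer: ["n3"]

Working:
idom tree: n1←n0 n2←n0 n3←n0 n4←n3 n5←n4 n6←n4
Dom∩ at merges:
  n3: preds {n0,n1,n2}: {n0} ∩ {n0,n1} ∩ {n0,n2} = {n0}; idom=n0
  n6: preds {n4,n5}: {n0,n3,n4} ∩ {n0,n3,n4,n5} = {n0,n3,n4}; idom=n4

DF derivation:
  n3←n0: walk · to n0
  n3←n1: walk n1 to n0
  n3←n2: walk n2 to n0
  n6←n4: walk · to n4
  n6←n5: walk n5 to n4
  n0 → ∅
  n1 → {n3}
  n2 → {n3}
  n3 → ∅
  n4 → ∅
  n5 → {n6}
  n6 → ∅

φ for g: defs {n0,n1,n4,n6}
  DF⁺ = {n3}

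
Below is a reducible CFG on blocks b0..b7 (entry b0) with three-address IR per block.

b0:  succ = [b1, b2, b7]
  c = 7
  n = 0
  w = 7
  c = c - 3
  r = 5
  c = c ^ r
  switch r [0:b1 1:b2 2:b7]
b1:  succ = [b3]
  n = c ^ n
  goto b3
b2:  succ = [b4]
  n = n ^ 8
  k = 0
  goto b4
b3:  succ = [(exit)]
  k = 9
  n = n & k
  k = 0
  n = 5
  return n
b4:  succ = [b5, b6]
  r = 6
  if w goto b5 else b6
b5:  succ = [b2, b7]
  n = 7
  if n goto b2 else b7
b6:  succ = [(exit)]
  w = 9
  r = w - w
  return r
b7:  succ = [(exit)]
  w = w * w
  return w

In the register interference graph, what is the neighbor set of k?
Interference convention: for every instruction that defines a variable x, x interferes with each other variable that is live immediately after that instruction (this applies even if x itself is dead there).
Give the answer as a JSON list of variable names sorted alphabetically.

Answer: ["n", "w"]

Working:
Per-block:
  b0: def={c,n,r,w} ue=∅
  b1: def={n} ue={c,n}
  b2: def={k,n} ue={n}
  b3: def={k,n} ue={n}
  b4: def={r} ue={w}
  b5: def={n} ue=∅
  b6: def={r,w} ue=∅
  b7: def={w} ue={w}

Live sets:
  b0 li=∅ lo={c,n,w}
  b1 li={c,n} lo={n}
  b2 li={n,w} lo={w}
  b3 li={n} lo=∅
  b4 li={w} lo={w}
  b5 li={w} lo={n,w}
  b6 li=∅ lo=∅
  b7 li={w} lo=∅

Interference:
  c: {n,r,w}
  k: {n,w}
  n: {c,k,r,w}
  r: {c,n,w}
  w: {c,k,n,r}

N(k) = ["n", "w"]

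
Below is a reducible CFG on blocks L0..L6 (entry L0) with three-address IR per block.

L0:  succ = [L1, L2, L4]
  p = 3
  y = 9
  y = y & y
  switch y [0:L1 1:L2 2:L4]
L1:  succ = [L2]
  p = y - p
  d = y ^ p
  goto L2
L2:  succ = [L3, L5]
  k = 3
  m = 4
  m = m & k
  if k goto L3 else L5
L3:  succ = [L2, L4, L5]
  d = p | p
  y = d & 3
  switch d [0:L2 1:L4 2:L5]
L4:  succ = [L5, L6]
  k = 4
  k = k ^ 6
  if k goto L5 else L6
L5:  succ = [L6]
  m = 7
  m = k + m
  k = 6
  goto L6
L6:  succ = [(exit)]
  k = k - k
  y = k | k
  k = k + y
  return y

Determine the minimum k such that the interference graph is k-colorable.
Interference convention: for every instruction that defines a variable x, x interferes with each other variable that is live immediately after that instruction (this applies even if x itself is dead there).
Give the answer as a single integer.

Per-block:
  L0: def={p,y} ue=∅
  L1: def={d,p} ue={p,y}
  L2: def={k,m} ue=∅
  L3: def={d,y} ue={p}
  L4: def={k} ue=∅
  L5: def={k,m} ue={k}
  L6: def={k,y} ue={k}

Live sets:
  live L0: ∅→{p,y}
  live L1: {p,y}→{p}
  live L2: {p}→{k,p}
  live L3: {k,p}→{k,p}
  live L4: ∅→{k}
  live L5: {k}→{k}
  live L6: {k}→∅

Interfere edges:
  d: {k,p,y}
  k: {d,m,p,y}
  m: {k,p}
  p: {d,k,m,y}
  y: {d,k,p}

Colouring:
  lower bound: {d,k,p,y} mutually conflict ⇒ χ ≥ 4
  assign d→r2 k→r0 m→r2 p→r1 y→r3 — no edge inside a register ⇒ χ ≤ 4
  χ = 4

Answer: 4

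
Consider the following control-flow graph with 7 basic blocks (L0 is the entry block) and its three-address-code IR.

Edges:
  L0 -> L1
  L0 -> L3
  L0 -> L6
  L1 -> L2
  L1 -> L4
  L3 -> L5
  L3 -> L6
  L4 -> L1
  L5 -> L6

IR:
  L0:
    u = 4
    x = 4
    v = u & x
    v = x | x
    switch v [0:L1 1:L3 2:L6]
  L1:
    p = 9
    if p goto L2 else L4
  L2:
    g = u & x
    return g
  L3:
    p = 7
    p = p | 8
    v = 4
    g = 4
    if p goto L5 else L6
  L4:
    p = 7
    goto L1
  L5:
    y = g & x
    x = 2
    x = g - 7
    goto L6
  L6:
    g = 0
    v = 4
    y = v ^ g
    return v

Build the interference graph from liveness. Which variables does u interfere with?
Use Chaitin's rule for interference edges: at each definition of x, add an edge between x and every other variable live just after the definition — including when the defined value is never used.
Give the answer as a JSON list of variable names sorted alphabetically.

Answer: ["p", "v", "x"]

Analysis:
Block summaries:
  L0: {u,v,x} / ∅
  L1: {p} / ∅
  L2: {g} / {u,x}
  L3: {g,p,v} / ∅
  L4: {p} / ∅
  L5: {x,y} / {g,x}
  L6: {g,v,y} / ∅

Liveness:
  L0: in=∅ out={u,x}
  L1: in={u,x} out={u,x}
  L2: in={u,x} out=∅
  L3: in={x} out={g,x}
  L4: in={u,x} out={u,x}
  L5: in={g,x} out=∅
  L6: in=∅ out=∅

Interference:
  g↔{p,v,x,y}
  p↔{g,u,v,x}
  u↔{p,v,x}
  v↔{g,p,u,x,y}
  x↔{g,p,u,v}
  y↔{g,v}

N(u) = ["p", "v", "x"]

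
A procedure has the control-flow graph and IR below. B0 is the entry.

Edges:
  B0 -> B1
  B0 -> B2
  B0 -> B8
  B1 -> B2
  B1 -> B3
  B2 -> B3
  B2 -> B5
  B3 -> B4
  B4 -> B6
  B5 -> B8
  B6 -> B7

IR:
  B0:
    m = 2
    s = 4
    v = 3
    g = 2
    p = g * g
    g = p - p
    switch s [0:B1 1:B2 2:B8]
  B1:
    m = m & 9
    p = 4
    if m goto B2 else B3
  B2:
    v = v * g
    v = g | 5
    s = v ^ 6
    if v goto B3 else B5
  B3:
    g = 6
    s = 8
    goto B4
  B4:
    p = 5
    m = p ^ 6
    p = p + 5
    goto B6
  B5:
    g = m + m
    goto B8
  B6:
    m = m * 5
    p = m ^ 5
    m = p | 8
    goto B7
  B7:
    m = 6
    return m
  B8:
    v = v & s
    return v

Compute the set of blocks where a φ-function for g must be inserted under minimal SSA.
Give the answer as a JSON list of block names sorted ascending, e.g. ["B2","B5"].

idom tree: B1←B0 B2←B0 B3←B0 B4←B3 B5←B2 B6←B4 B7←B6 B8←B0
Dom at joins:
  B2: preds {B0,B1}: {B0} ∩ {B0,B1} = {B0}; idom=B0
  B3: preds {B1,B2}: {B0,B1} ∩ {B0,B2} = {B0}; idom=B0
  B8: preds {B0,B5}: {B0} ∩ {B0,B2,B5} = {B0}; idom=B0

Frontier:
  join B2 pred B0: · stop@B0
  join B2 pred B1: B1 stop@B0
  join B3 pred B1: B1 stop@B0
  join B3 pred B2: B2 stop@B0
  join B8 pred B0: · stop@B0
  join B8 pred B5: B5→B2 stop@B0
  B0 → ∅
  B1 → {B2,B3}
  B2 → {B3,B8}
  B3 → ∅
  B4 → ∅
  B5 → {B8}
  B6 → ∅
  B7 → ∅
  B8 → ∅

φ for g: defs {B0,B3,B5}
  DF⁺ = {B8}

Answer: ["B8"]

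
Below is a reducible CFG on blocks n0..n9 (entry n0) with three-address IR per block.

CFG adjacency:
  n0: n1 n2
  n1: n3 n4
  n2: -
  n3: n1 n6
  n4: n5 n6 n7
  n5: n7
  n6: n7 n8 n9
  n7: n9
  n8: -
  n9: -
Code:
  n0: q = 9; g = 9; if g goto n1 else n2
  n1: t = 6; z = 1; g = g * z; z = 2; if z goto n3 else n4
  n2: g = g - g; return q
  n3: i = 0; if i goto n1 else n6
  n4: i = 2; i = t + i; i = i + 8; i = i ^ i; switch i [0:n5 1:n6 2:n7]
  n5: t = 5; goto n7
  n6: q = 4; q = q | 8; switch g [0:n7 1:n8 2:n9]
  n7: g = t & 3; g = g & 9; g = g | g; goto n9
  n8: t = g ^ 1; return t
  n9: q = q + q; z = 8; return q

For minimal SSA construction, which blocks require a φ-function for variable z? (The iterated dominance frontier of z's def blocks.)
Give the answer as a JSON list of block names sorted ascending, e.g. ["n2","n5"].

Answer: ["n1"]

Analysis:
idom tree: n1←n0 n2←n0 n3←n1 n4←n1 n5←n4 n6←n1 n7←n1 n8←n6 n9←n1
Join-block Dom:
  n1: preds {n0,n3}: {n0} ∩ {n0,n1,n3} = {n0}; idom=n0
  n6: preds {n3,n4}: {n0,n1,n3} ∩ {n0,n1,n4} = {n0,n1}; idom=n1
  n7: preds {n4,n5,n6}: {n0,n1,n4} ∩ {n0,n1,n4,n5} ∩ {n0,n1,n6} = {n0,n1}; idom=n1
  n9: preds {n6,n7}: {n0,n1,n6} ∩ {n0,n1,n7} = {n0,n1}; idom=n1

Frontier:
  join n1 pred n0: · stop@n0
  join n1 pred n3: n3→n1 stop@n0
  join n6 pred n3: n3 stop@n1
  join n6 pred n4: n4 stop@n1
  join n7 pred n4: n4 stop@n1
  join n7 pred n5: n5→n4 stop@n1
  join n7 pred n6: n6 stop@n1
  join n9 pred n6: n6 stop@n1
  join n9 pred n7: n7 stop@n1
  n0: DF=∅
  n1: DF={n1}
  n2: DF=∅
  n3: DF={n1,n6}
  n4: DF={n6,n7}
  n5: DF={n7}
  n6: DF={n7,n9}
  n7: DF={n9}
  n8: DF=∅
  n9: DF=∅

φ for z: defs {n1,n9}
  DF⁺ = {n1}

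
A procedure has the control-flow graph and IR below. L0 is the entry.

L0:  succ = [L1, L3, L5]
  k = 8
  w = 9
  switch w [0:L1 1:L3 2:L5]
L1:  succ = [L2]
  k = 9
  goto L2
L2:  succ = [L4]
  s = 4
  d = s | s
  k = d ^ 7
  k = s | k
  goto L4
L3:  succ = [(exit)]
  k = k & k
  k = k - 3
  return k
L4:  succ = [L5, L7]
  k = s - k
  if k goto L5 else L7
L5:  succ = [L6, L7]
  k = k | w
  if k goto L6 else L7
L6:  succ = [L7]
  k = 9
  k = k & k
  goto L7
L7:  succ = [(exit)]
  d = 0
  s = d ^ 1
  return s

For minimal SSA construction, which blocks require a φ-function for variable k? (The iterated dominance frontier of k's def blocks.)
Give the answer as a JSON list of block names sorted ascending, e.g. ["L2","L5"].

Answer: ["L5", "L7"]

Working:
idom tree: L1←L0 L2←L1 L3←L0 L4←L2 L5←L0 L6←L5 L7←L0
Dom at joins:
  L5: preds {L0,L4}: {L0} ∩ {L0,L1,L2,L4} = {L0}; idom=L0
  L7: preds {L4,L5,L6}: {L0,L1,L2,L4} ∩ {L0,L5} ∩ {L0,L5,L6} = {L0}; idom=L0

DF derivation:
  join L5 pred L0: · stop@L0
  join L5 pred L4: L4→L2→L1 stop@L0
  join L7 pred L4: L4→L2→L1 stop@L0
  join L7 pred L5: L5 stop@L0
  join L7 pred L6: L6→L5 stop@L0
  L0: DF=∅
  L1: DF={L5,L7}
  L2: DF={L5,L7}
  L3: DF=∅
  L4: DF={L5,L7}
  L5: DF={L7}
  L6: DF={L7}
  L7: DF=∅

φ for k: defs {L0,L1,L2,L3,L4,L5,L6}
  DF⁺ = {L5,L7}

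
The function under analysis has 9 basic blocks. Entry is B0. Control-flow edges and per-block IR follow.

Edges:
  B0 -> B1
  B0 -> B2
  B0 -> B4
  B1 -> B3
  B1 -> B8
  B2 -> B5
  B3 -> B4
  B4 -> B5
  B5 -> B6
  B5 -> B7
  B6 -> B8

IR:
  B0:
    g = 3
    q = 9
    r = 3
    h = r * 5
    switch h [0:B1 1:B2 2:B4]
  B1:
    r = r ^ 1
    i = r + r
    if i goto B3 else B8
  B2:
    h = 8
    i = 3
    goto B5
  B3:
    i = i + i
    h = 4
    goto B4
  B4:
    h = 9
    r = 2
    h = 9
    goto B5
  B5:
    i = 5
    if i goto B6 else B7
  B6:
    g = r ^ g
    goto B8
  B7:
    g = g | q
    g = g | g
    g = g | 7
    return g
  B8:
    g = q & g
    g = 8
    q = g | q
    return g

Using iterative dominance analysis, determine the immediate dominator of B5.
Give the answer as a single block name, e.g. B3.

idom tree: B1←B0 B2←B0 B3←B1 B4←B0 B5←B0 B6←B5 B7←B5 B8←B0
Join-block Dom:
  B4: preds {B0,B3}: {B0} ∩ {B0,B1,B3} = {B0}; idom=B0
  B5: preds {B2,B4}: {B0,B2} ∩ {B0,B4} = {B0}; idom=B0
  B8: preds {B1,B6}: {B0,B1} ∩ {B0,B5,B6} = {B0}; idom=B0

idom(B5) = B0

Answer: B0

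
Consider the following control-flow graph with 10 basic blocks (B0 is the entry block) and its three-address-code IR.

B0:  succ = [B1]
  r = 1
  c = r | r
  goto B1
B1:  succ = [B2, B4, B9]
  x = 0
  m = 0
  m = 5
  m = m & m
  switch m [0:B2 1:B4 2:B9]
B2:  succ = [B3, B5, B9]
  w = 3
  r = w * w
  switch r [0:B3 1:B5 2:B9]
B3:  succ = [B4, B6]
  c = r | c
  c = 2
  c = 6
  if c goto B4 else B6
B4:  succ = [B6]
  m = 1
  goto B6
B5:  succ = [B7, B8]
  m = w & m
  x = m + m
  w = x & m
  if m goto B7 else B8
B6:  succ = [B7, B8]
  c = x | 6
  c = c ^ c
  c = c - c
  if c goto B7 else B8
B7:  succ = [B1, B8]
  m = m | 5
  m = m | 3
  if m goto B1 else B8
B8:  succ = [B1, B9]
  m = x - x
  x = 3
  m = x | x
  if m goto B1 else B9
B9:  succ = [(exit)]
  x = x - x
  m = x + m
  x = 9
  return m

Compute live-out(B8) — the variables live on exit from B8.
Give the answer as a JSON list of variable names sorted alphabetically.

Block summaries:
  B0 def {c,r} use ∅
  B1 def {m,x} use ∅
  B2 def {r,w} use ∅
  B3 def {c} use {c,r}
  B4 def {m} use ∅
  B5 def {m,w,x} use {m,w}
  B6 def {c} use {x}
  B7 def {m} use {m}
  B8 def {m,x} use {x}
  B9 def {m,x} use {m,x}

Live sets:
  B0 li=∅ lo={c}
  B1 li={c} lo={c,m,x}
  B2 li={c,m,x} lo={c,m,r,w,x}
  B3 li={c,m,r,x} lo={m,x}
  B4 li={x} lo={m,x}
  B5 li={c,m,w} lo={c,m,x}
  B6 li={m,x} lo={c,m,x}
  B7 li={c,m,x} lo={c,x}
  B8 li={c,x} lo={c,m,x}
  B9 li={m,x} lo=∅

live-out(B8) = ["c", "m", "x"]

Answer: ["c", "m", "x"]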